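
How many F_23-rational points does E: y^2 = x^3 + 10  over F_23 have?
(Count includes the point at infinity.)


For each x in F_23, count y with y^2 = x^3 + 0 x + 10 mod 23:
  x = 2: RHS = 18, y in [8, 15]  -> 2 point(s)
  x = 7: RHS = 8, y in [10, 13]  -> 2 point(s)
  x = 8: RHS = 16, y in [4, 19]  -> 2 point(s)
  x = 9: RHS = 3, y in [7, 16]  -> 2 point(s)
  x = 12: RHS = 13, y in [6, 17]  -> 2 point(s)
  x = 15: RHS = 4, y in [2, 21]  -> 2 point(s)
  x = 16: RHS = 12, y in [9, 14]  -> 2 point(s)
  x = 17: RHS = 1, y in [1, 22]  -> 2 point(s)
  x = 18: RHS = 0, y in [0]  -> 1 point(s)
  x = 20: RHS = 6, y in [11, 12]  -> 2 point(s)
  x = 21: RHS = 2, y in [5, 18]  -> 2 point(s)
  x = 22: RHS = 9, y in [3, 20]  -> 2 point(s)
Affine points: 23. Add the point at infinity: total = 24.

#E(F_23) = 24


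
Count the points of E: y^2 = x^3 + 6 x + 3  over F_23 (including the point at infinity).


For each x in F_23, count y with y^2 = x^3 + 6 x + 3 mod 23:
  x = 0: RHS = 3, y in [7, 16]  -> 2 point(s)
  x = 2: RHS = 0, y in [0]  -> 1 point(s)
  x = 3: RHS = 2, y in [5, 18]  -> 2 point(s)
  x = 6: RHS = 2, y in [5, 18]  -> 2 point(s)
  x = 9: RHS = 4, y in [2, 21]  -> 2 point(s)
  x = 12: RHS = 9, y in [3, 20]  -> 2 point(s)
  x = 13: RHS = 1, y in [1, 22]  -> 2 point(s)
  x = 14: RHS = 2, y in [5, 18]  -> 2 point(s)
  x = 15: RHS = 18, y in [8, 15]  -> 2 point(s)
  x = 16: RHS = 9, y in [3, 20]  -> 2 point(s)
  x = 17: RHS = 4, y in [2, 21]  -> 2 point(s)
  x = 18: RHS = 9, y in [3, 20]  -> 2 point(s)
  x = 20: RHS = 4, y in [2, 21]  -> 2 point(s)
  x = 21: RHS = 6, y in [11, 12]  -> 2 point(s)
Affine points: 27. Add the point at infinity: total = 28.

#E(F_23) = 28


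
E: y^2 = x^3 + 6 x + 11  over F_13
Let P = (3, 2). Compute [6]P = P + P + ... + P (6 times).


k = 6 = 110_2 (binary, LSB first: 011)
Double-and-add from P = (3, 2):
  bit 0 = 0: acc unchanged = O
  bit 1 = 1: acc = O + (6, 9) = (6, 9)
  bit 2 = 1: acc = (6, 9) + (5, 6) = (11, 2)

6P = (11, 2)


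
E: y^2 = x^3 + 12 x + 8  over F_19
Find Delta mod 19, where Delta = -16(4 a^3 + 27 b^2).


4 a^3 + 27 b^2 = 4*12^3 + 27*8^2 = 6912 + 1728 = 8640
Delta = -16 * (8640) = -138240
Delta mod 19 = 4

Delta = 4 (mod 19)


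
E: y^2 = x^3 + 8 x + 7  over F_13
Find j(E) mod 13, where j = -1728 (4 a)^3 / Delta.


Delta = -16(4 a^3 + 27 b^2) mod 13 = 1
-1728 * (4 a)^3 = -1728 * (4*8)^3 mod 13 = 8
j = 8 * 1^(-1) mod 13 = 8

j = 8 (mod 13)


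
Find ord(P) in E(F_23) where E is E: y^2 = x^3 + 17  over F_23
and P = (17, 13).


Compute successive multiples of P until we hit O:
  1P = (17, 13)
  2P = (20, 17)
  3P = (21, 20)
  4P = (1, 15)
  5P = (14, 1)
  6P = (8, 0)
  7P = (14, 22)
  8P = (1, 8)
  ... (continuing to 12P)
  12P = O

ord(P) = 12


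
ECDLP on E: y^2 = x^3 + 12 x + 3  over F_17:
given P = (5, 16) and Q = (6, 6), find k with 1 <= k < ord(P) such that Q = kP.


Enumerate multiples of P until we hit Q = (6, 6):
  1P = (5, 16)
  2P = (8, 4)
  3P = (3, 10)
  4P = (1, 13)
  5P = (2, 16)
  6P = (10, 1)
  7P = (11, 2)
  8P = (14, 5)
  9P = (6, 6)
Match found at i = 9.

k = 9


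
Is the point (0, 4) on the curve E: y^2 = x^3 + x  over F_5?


Check whether y^2 = x^3 + 1 x + 0 (mod 5) for (x, y) = (0, 4).
LHS: y^2 = 4^2 mod 5 = 1
RHS: x^3 + 1 x + 0 = 0^3 + 1*0 + 0 mod 5 = 0
LHS != RHS

No, not on the curve


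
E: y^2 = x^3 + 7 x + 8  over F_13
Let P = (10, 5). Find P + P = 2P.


Doubling: s = (3 x1^2 + a) / (2 y1)
s = (3*10^2 + 7) / (2*5) mod 13 = 6
x3 = s^2 - 2 x1 mod 13 = 6^2 - 2*10 = 3
y3 = s (x1 - x3) - y1 mod 13 = 6 * (10 - 3) - 5 = 11

2P = (3, 11)


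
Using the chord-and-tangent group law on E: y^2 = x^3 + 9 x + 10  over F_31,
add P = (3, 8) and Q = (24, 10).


P != Q, so use the chord formula.
s = (y2 - y1) / (x2 - x1) = (2) / (21) mod 31 = 6
x3 = s^2 - x1 - x2 mod 31 = 6^2 - 3 - 24 = 9
y3 = s (x1 - x3) - y1 mod 31 = 6 * (3 - 9) - 8 = 18

P + Q = (9, 18)


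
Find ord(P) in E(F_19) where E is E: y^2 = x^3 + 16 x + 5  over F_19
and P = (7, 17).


Compute successive multiples of P until we hit O:
  1P = (7, 17)
  2P = (9, 17)
  3P = (3, 2)
  4P = (10, 5)
  5P = (18, 8)
  6P = (11, 7)
  7P = (12, 5)
  8P = (5, 1)
  ... (continuing to 28P)
  28P = O

ord(P) = 28


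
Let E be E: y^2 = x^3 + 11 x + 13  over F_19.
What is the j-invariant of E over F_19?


Delta = -16(4 a^3 + 27 b^2) mod 19 = 2
-1728 * (4 a)^3 = -1728 * (4*11)^3 mod 19 = 7
j = 7 * 2^(-1) mod 19 = 13

j = 13 (mod 19)


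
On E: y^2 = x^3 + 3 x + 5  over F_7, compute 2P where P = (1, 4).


Doubling: s = (3 x1^2 + a) / (2 y1)
s = (3*1^2 + 3) / (2*4) mod 7 = 6
x3 = s^2 - 2 x1 mod 7 = 6^2 - 2*1 = 6
y3 = s (x1 - x3) - y1 mod 7 = 6 * (1 - 6) - 4 = 1

2P = (6, 1)


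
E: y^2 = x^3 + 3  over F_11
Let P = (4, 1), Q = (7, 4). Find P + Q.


P != Q, so use the chord formula.
s = (y2 - y1) / (x2 - x1) = (3) / (3) mod 11 = 1
x3 = s^2 - x1 - x2 mod 11 = 1^2 - 4 - 7 = 1
y3 = s (x1 - x3) - y1 mod 11 = 1 * (4 - 1) - 1 = 2

P + Q = (1, 2)


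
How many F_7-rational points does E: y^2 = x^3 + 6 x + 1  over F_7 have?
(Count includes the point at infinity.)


For each x in F_7, count y with y^2 = x^3 + 6 x + 1 mod 7:
  x = 0: RHS = 1, y in [1, 6]  -> 2 point(s)
  x = 1: RHS = 1, y in [1, 6]  -> 2 point(s)
  x = 2: RHS = 0, y in [0]  -> 1 point(s)
  x = 3: RHS = 4, y in [2, 5]  -> 2 point(s)
  x = 5: RHS = 2, y in [3, 4]  -> 2 point(s)
  x = 6: RHS = 1, y in [1, 6]  -> 2 point(s)
Affine points: 11. Add the point at infinity: total = 12.

#E(F_7) = 12


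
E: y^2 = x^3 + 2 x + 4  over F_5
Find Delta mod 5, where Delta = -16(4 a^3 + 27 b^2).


4 a^3 + 27 b^2 = 4*2^3 + 27*4^2 = 32 + 432 = 464
Delta = -16 * (464) = -7424
Delta mod 5 = 1

Delta = 1 (mod 5)


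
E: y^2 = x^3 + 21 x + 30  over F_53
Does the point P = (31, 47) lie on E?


Check whether y^2 = x^3 + 21 x + 30 (mod 53) for (x, y) = (31, 47).
LHS: y^2 = 47^2 mod 53 = 36
RHS: x^3 + 21 x + 30 = 31^3 + 21*31 + 30 mod 53 = 50
LHS != RHS

No, not on the curve


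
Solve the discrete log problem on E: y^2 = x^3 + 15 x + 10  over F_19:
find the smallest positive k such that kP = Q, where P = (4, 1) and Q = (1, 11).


Enumerate multiples of P until we hit Q = (1, 11):
  1P = (4, 1)
  2P = (1, 8)
  3P = (11, 9)
  4P = (15, 0)
  5P = (11, 10)
  6P = (1, 11)
Match found at i = 6.

k = 6


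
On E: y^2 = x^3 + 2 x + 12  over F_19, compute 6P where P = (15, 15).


k = 6 = 110_2 (binary, LSB first: 011)
Double-and-add from P = (15, 15):
  bit 0 = 0: acc unchanged = O
  bit 1 = 1: acc = O + (15, 4) = (15, 4)
  bit 2 = 1: acc = (15, 4) + (15, 15) = O

6P = O


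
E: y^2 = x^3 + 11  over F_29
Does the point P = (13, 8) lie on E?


Check whether y^2 = x^3 + 0 x + 11 (mod 29) for (x, y) = (13, 8).
LHS: y^2 = 8^2 mod 29 = 6
RHS: x^3 + 0 x + 11 = 13^3 + 0*13 + 11 mod 29 = 4
LHS != RHS

No, not on the curve


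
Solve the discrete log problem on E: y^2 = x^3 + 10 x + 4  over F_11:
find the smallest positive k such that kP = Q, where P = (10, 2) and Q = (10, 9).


Enumerate multiples of P until we hit Q = (10, 9):
  1P = (10, 2)
  2P = (5, 6)
  3P = (5, 5)
  4P = (10, 9)
Match found at i = 4.

k = 4


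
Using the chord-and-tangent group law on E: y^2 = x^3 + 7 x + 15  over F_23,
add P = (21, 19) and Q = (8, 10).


P != Q, so use the chord formula.
s = (y2 - y1) / (x2 - x1) = (14) / (10) mod 23 = 6
x3 = s^2 - x1 - x2 mod 23 = 6^2 - 21 - 8 = 7
y3 = s (x1 - x3) - y1 mod 23 = 6 * (21 - 7) - 19 = 19

P + Q = (7, 19)


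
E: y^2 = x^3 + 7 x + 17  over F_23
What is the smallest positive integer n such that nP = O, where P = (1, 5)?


Compute successive multiples of P until we hit O:
  1P = (1, 5)
  2P = (22, 20)
  3P = (16, 4)
  4P = (15, 22)
  5P = (10, 12)
  6P = (18, 15)
  7P = (17, 14)
  8P = (9, 2)
  ... (continuing to 27P)
  27P = O

ord(P) = 27


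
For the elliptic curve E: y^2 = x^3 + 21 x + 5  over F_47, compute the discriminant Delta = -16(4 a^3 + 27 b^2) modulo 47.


4 a^3 + 27 b^2 = 4*21^3 + 27*5^2 = 37044 + 675 = 37719
Delta = -16 * (37719) = -603504
Delta mod 47 = 23

Delta = 23 (mod 47)


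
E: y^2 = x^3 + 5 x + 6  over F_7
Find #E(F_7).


For each x in F_7, count y with y^2 = x^3 + 5 x + 6 mod 7:
  x = 5: RHS = 2, y in [3, 4]  -> 2 point(s)
  x = 6: RHS = 0, y in [0]  -> 1 point(s)
Affine points: 3. Add the point at infinity: total = 4.

#E(F_7) = 4


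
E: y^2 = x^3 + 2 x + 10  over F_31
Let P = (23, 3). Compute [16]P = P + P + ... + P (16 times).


k = 16 = 10000_2 (binary, LSB first: 00001)
Double-and-add from P = (23, 3):
  bit 0 = 0: acc unchanged = O
  bit 1 = 0: acc unchanged = O
  bit 2 = 0: acc unchanged = O
  bit 3 = 0: acc unchanged = O
  bit 4 = 1: acc = O + (10, 10) = (10, 10)

16P = (10, 10)


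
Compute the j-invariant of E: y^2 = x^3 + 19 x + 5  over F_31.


Delta = -16(4 a^3 + 27 b^2) mod 31 = 3
-1728 * (4 a)^3 = -1728 * (4*19)^3 mod 31 = 4
j = 4 * 3^(-1) mod 31 = 22

j = 22 (mod 31)


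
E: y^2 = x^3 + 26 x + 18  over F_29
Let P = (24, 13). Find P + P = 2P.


Doubling: s = (3 x1^2 + a) / (2 y1)
s = (3*24^2 + 26) / (2*13) mod 29 = 5
x3 = s^2 - 2 x1 mod 29 = 5^2 - 2*24 = 6
y3 = s (x1 - x3) - y1 mod 29 = 5 * (24 - 6) - 13 = 19

2P = (6, 19)


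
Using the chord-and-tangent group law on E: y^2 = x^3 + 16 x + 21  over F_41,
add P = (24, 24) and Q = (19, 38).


P != Q, so use the chord formula.
s = (y2 - y1) / (x2 - x1) = (14) / (36) mod 41 = 30
x3 = s^2 - x1 - x2 mod 41 = 30^2 - 24 - 19 = 37
y3 = s (x1 - x3) - y1 mod 41 = 30 * (24 - 37) - 24 = 37

P + Q = (37, 37)


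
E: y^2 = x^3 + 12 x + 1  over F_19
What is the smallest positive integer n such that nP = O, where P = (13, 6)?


Compute successive multiples of P until we hit O:
  1P = (13, 6)
  2P = (17, 11)
  3P = (6, 17)
  4P = (11, 18)
  5P = (12, 7)
  6P = (14, 14)
  7P = (18, 11)
  8P = (8, 18)
  ... (continuing to 22P)
  22P = O

ord(P) = 22


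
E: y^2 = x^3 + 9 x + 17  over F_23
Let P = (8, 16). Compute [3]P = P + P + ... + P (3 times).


k = 3 = 11_2 (binary, LSB first: 11)
Double-and-add from P = (8, 16):
  bit 0 = 1: acc = O + (8, 16) = (8, 16)
  bit 1 = 1: acc = (8, 16) + (10, 16) = (5, 7)

3P = (5, 7)


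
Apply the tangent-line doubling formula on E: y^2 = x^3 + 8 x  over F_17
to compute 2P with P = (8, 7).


Doubling: s = (3 x1^2 + a) / (2 y1)
s = (3*8^2 + 8) / (2*7) mod 17 = 7
x3 = s^2 - 2 x1 mod 17 = 7^2 - 2*8 = 16
y3 = s (x1 - x3) - y1 mod 17 = 7 * (8 - 16) - 7 = 5

2P = (16, 5)


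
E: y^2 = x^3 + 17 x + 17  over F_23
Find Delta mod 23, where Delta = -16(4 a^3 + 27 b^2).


4 a^3 + 27 b^2 = 4*17^3 + 27*17^2 = 19652 + 7803 = 27455
Delta = -16 * (27455) = -439280
Delta mod 23 = 20

Delta = 20 (mod 23)


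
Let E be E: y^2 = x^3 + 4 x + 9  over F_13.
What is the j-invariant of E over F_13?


Delta = -16(4 a^3 + 27 b^2) mod 13 = 3
-1728 * (4 a)^3 = -1728 * (4*4)^3 mod 13 = 1
j = 1 * 3^(-1) mod 13 = 9

j = 9 (mod 13)


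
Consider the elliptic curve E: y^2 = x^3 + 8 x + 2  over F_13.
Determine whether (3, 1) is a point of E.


Check whether y^2 = x^3 + 8 x + 2 (mod 13) for (x, y) = (3, 1).
LHS: y^2 = 1^2 mod 13 = 1
RHS: x^3 + 8 x + 2 = 3^3 + 8*3 + 2 mod 13 = 1
LHS = RHS

Yes, on the curve


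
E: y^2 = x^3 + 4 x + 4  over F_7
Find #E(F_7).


For each x in F_7, count y with y^2 = x^3 + 4 x + 4 mod 7:
  x = 0: RHS = 4, y in [2, 5]  -> 2 point(s)
  x = 1: RHS = 2, y in [3, 4]  -> 2 point(s)
  x = 3: RHS = 1, y in [1, 6]  -> 2 point(s)
  x = 4: RHS = 0, y in [0]  -> 1 point(s)
  x = 5: RHS = 2, y in [3, 4]  -> 2 point(s)
Affine points: 9. Add the point at infinity: total = 10.

#E(F_7) = 10


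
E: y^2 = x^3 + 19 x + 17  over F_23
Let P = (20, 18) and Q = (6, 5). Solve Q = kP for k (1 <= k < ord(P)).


Enumerate multiples of P until we hit Q = (6, 5):
  1P = (20, 18)
  2P = (6, 5)
Match found at i = 2.

k = 2


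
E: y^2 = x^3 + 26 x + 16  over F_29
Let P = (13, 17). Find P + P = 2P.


Doubling: s = (3 x1^2 + a) / (2 y1)
s = (3*13^2 + 26) / (2*17) mod 29 = 8
x3 = s^2 - 2 x1 mod 29 = 8^2 - 2*13 = 9
y3 = s (x1 - x3) - y1 mod 29 = 8 * (13 - 9) - 17 = 15

2P = (9, 15)


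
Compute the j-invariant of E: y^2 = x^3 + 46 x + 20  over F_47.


Delta = -16(4 a^3 + 27 b^2) mod 47 = 36
-1728 * (4 a)^3 = -1728 * (4*46)^3 mod 47 = 1
j = 1 * 36^(-1) mod 47 = 17

j = 17 (mod 47)


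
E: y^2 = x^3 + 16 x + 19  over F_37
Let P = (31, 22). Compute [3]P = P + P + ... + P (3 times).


k = 3 = 11_2 (binary, LSB first: 11)
Double-and-add from P = (31, 22):
  bit 0 = 1: acc = O + (31, 22) = (31, 22)
  bit 1 = 1: acc = (31, 22) + (23, 14) = (21, 25)

3P = (21, 25)


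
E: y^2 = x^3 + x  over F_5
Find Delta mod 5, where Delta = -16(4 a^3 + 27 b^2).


4 a^3 + 27 b^2 = 4*1^3 + 27*0^2 = 4 + 0 = 4
Delta = -16 * (4) = -64
Delta mod 5 = 1

Delta = 1 (mod 5)


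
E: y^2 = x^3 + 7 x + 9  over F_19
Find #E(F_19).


For each x in F_19, count y with y^2 = x^3 + 7 x + 9 mod 19:
  x = 0: RHS = 9, y in [3, 16]  -> 2 point(s)
  x = 1: RHS = 17, y in [6, 13]  -> 2 point(s)
  x = 3: RHS = 0, y in [0]  -> 1 point(s)
  x = 4: RHS = 6, y in [5, 14]  -> 2 point(s)
  x = 5: RHS = 17, y in [6, 13]  -> 2 point(s)
  x = 6: RHS = 1, y in [1, 18]  -> 2 point(s)
  x = 8: RHS = 7, y in [8, 11]  -> 2 point(s)
  x = 11: RHS = 11, y in [7, 12]  -> 2 point(s)
  x = 12: RHS = 16, y in [4, 15]  -> 2 point(s)
  x = 13: RHS = 17, y in [6, 13]  -> 2 point(s)
  x = 14: RHS = 1, y in [1, 18]  -> 2 point(s)
  x = 17: RHS = 6, y in [5, 14]  -> 2 point(s)
  x = 18: RHS = 1, y in [1, 18]  -> 2 point(s)
Affine points: 25. Add the point at infinity: total = 26.

#E(F_19) = 26


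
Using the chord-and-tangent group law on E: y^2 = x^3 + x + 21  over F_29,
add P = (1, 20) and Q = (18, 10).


P != Q, so use the chord formula.
s = (y2 - y1) / (x2 - x1) = (19) / (17) mod 29 = 25
x3 = s^2 - x1 - x2 mod 29 = 25^2 - 1 - 18 = 26
y3 = s (x1 - x3) - y1 mod 29 = 25 * (1 - 26) - 20 = 22

P + Q = (26, 22)


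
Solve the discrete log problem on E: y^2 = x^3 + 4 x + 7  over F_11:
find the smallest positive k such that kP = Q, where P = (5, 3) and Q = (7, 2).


Enumerate multiples of P until we hit Q = (7, 2):
  1P = (5, 3)
  2P = (6, 4)
  3P = (1, 1)
  4P = (8, 1)
  5P = (7, 2)
Match found at i = 5.

k = 5


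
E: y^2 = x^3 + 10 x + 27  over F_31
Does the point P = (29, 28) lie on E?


Check whether y^2 = x^3 + 10 x + 27 (mod 31) for (x, y) = (29, 28).
LHS: y^2 = 28^2 mod 31 = 9
RHS: x^3 + 10 x + 27 = 29^3 + 10*29 + 27 mod 31 = 30
LHS != RHS

No, not on the curve


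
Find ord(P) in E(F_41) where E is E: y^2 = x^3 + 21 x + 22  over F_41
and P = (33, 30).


Compute successive multiples of P until we hit O:
  1P = (33, 30)
  2P = (8, 28)
  3P = (25, 10)
  4P = (20, 23)
  5P = (6, 35)
  6P = (22, 12)
  7P = (29, 25)
  8P = (19, 8)
  ... (continuing to 18P)
  18P = O

ord(P) = 18


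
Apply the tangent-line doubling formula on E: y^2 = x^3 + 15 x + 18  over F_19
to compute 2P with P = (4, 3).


Doubling: s = (3 x1^2 + a) / (2 y1)
s = (3*4^2 + 15) / (2*3) mod 19 = 1
x3 = s^2 - 2 x1 mod 19 = 1^2 - 2*4 = 12
y3 = s (x1 - x3) - y1 mod 19 = 1 * (4 - 12) - 3 = 8

2P = (12, 8)


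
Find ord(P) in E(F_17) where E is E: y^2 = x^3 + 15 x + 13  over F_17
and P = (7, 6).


Compute successive multiples of P until we hit O:
  1P = (7, 6)
  2P = (11, 8)
  3P = (12, 0)
  4P = (11, 9)
  5P = (7, 11)
  6P = O

ord(P) = 6


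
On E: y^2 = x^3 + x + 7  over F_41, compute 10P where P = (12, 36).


k = 10 = 1010_2 (binary, LSB first: 0101)
Double-and-add from P = (12, 36):
  bit 0 = 0: acc unchanged = O
  bit 1 = 1: acc = O + (35, 21) = (35, 21)
  bit 2 = 0: acc unchanged = (35, 21)
  bit 3 = 1: acc = (35, 21) + (27, 23) = (38, 31)

10P = (38, 31)


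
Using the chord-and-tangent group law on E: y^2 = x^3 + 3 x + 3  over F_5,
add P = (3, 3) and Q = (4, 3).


P != Q, so use the chord formula.
s = (y2 - y1) / (x2 - x1) = (0) / (1) mod 5 = 0
x3 = s^2 - x1 - x2 mod 5 = 0^2 - 3 - 4 = 3
y3 = s (x1 - x3) - y1 mod 5 = 0 * (3 - 3) - 3 = 2

P + Q = (3, 2)


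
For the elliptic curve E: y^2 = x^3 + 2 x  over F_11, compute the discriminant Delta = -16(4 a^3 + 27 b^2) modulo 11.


4 a^3 + 27 b^2 = 4*2^3 + 27*0^2 = 32 + 0 = 32
Delta = -16 * (32) = -512
Delta mod 11 = 5

Delta = 5 (mod 11)


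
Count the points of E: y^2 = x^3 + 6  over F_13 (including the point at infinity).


For each x in F_13, count y with y^2 = x^3 + 0 x + 6 mod 13:
  x = 2: RHS = 1, y in [1, 12]  -> 2 point(s)
  x = 5: RHS = 1, y in [1, 12]  -> 2 point(s)
  x = 6: RHS = 1, y in [1, 12]  -> 2 point(s)
Affine points: 6. Add the point at infinity: total = 7.

#E(F_13) = 7


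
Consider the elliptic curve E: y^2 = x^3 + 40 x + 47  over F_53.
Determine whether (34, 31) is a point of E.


Check whether y^2 = x^3 + 40 x + 47 (mod 53) for (x, y) = (34, 31).
LHS: y^2 = 31^2 mod 53 = 7
RHS: x^3 + 40 x + 47 = 34^3 + 40*34 + 47 mod 53 = 7
LHS = RHS

Yes, on the curve


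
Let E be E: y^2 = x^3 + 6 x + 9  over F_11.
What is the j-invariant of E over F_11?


Delta = -16(4 a^3 + 27 b^2) mod 11 = 2
-1728 * (4 a)^3 = -1728 * (4*6)^3 mod 11 = 3
j = 3 * 2^(-1) mod 11 = 7

j = 7 (mod 11)


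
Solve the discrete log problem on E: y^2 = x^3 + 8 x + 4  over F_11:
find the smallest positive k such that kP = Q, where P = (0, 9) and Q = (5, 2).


Enumerate multiples of P until we hit Q = (5, 2):
  1P = (0, 9)
  2P = (4, 10)
  3P = (5, 9)
  4P = (6, 2)
  5P = (3, 0)
  6P = (6, 9)
  7P = (5, 2)
Match found at i = 7.

k = 7


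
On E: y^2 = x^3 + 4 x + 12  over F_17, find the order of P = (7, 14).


Compute successive multiples of P until we hit O:
  1P = (7, 14)
  2P = (5, 15)
  3P = (1, 0)
  4P = (5, 2)
  5P = (7, 3)
  6P = O

ord(P) = 6


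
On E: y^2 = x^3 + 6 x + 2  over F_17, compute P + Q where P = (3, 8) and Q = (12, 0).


P != Q, so use the chord formula.
s = (y2 - y1) / (x2 - x1) = (9) / (9) mod 17 = 1
x3 = s^2 - x1 - x2 mod 17 = 1^2 - 3 - 12 = 3
y3 = s (x1 - x3) - y1 mod 17 = 1 * (3 - 3) - 8 = 9

P + Q = (3, 9)


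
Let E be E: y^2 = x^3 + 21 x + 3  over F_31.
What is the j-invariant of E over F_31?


Delta = -16(4 a^3 + 27 b^2) mod 31 = 3
-1728 * (4 a)^3 = -1728 * (4*21)^3 mod 31 = 27
j = 27 * 3^(-1) mod 31 = 9

j = 9 (mod 31)


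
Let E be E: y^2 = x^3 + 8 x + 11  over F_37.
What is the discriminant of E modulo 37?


4 a^3 + 27 b^2 = 4*8^3 + 27*11^2 = 2048 + 3267 = 5315
Delta = -16 * (5315) = -85040
Delta mod 37 = 23

Delta = 23 (mod 37)


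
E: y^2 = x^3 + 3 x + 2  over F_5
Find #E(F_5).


For each x in F_5, count y with y^2 = x^3 + 3 x + 2 mod 5:
  x = 1: RHS = 1, y in [1, 4]  -> 2 point(s)
  x = 2: RHS = 1, y in [1, 4]  -> 2 point(s)
Affine points: 4. Add the point at infinity: total = 5.

#E(F_5) = 5


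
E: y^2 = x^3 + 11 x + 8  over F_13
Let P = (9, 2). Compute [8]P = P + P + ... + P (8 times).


k = 8 = 1000_2 (binary, LSB first: 0001)
Double-and-add from P = (9, 2):
  bit 0 = 0: acc unchanged = O
  bit 1 = 0: acc unchanged = O
  bit 2 = 0: acc unchanged = O
  bit 3 = 1: acc = O + (7, 5) = (7, 5)

8P = (7, 5)


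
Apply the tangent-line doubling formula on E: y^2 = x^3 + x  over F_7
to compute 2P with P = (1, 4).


Doubling: s = (3 x1^2 + a) / (2 y1)
s = (3*1^2 + 1) / (2*4) mod 7 = 4
x3 = s^2 - 2 x1 mod 7 = 4^2 - 2*1 = 0
y3 = s (x1 - x3) - y1 mod 7 = 4 * (1 - 0) - 4 = 0

2P = (0, 0)


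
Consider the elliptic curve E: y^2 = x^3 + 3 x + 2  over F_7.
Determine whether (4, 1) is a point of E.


Check whether y^2 = x^3 + 3 x + 2 (mod 7) for (x, y) = (4, 1).
LHS: y^2 = 1^2 mod 7 = 1
RHS: x^3 + 3 x + 2 = 4^3 + 3*4 + 2 mod 7 = 1
LHS = RHS

Yes, on the curve


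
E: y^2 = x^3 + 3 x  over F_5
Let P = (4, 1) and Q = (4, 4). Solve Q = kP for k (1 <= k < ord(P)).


Enumerate multiples of P until we hit Q = (4, 4):
  1P = (4, 1)
  2P = (1, 3)
  3P = (1, 2)
  4P = (4, 4)
Match found at i = 4.

k = 4


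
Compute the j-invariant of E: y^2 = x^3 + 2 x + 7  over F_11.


Delta = -16(4 a^3 + 27 b^2) mod 11 = 1
-1728 * (4 a)^3 = -1728 * (4*2)^3 mod 11 = 5
j = 5 * 1^(-1) mod 11 = 5

j = 5 (mod 11)


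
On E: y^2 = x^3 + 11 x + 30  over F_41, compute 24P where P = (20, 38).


k = 24 = 11000_2 (binary, LSB first: 00011)
Double-and-add from P = (20, 38):
  bit 0 = 0: acc unchanged = O
  bit 1 = 0: acc unchanged = O
  bit 2 = 0: acc unchanged = O
  bit 3 = 1: acc = O + (37, 2) = (37, 2)
  bit 4 = 1: acc = (37, 2) + (18, 22) = (18, 19)

24P = (18, 19)


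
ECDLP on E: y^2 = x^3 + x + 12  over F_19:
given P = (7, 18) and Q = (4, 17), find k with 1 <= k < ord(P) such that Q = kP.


Enumerate multiples of P until we hit Q = (4, 17):
  1P = (7, 18)
  2P = (9, 16)
  3P = (4, 17)
Match found at i = 3.

k = 3


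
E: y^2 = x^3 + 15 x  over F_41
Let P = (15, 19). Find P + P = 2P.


Doubling: s = (3 x1^2 + a) / (2 y1)
s = (3*15^2 + 15) / (2*19) mod 41 = 16
x3 = s^2 - 2 x1 mod 41 = 16^2 - 2*15 = 21
y3 = s (x1 - x3) - y1 mod 41 = 16 * (15 - 21) - 19 = 8

2P = (21, 8)


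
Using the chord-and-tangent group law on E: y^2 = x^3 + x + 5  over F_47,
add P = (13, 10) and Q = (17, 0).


P != Q, so use the chord formula.
s = (y2 - y1) / (x2 - x1) = (37) / (4) mod 47 = 21
x3 = s^2 - x1 - x2 mod 47 = 21^2 - 13 - 17 = 35
y3 = s (x1 - x3) - y1 mod 47 = 21 * (13 - 35) - 10 = 45

P + Q = (35, 45)


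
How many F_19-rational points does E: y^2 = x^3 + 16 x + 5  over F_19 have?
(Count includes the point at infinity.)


For each x in F_19, count y with y^2 = x^3 + 16 x + 5 mod 19:
  x = 0: RHS = 5, y in [9, 10]  -> 2 point(s)
  x = 2: RHS = 7, y in [8, 11]  -> 2 point(s)
  x = 3: RHS = 4, y in [2, 17]  -> 2 point(s)
  x = 4: RHS = 0, y in [0]  -> 1 point(s)
  x = 5: RHS = 1, y in [1, 18]  -> 2 point(s)
  x = 7: RHS = 4, y in [2, 17]  -> 2 point(s)
  x = 9: RHS = 4, y in [2, 17]  -> 2 point(s)
  x = 10: RHS = 6, y in [5, 14]  -> 2 point(s)
  x = 11: RHS = 11, y in [7, 12]  -> 2 point(s)
  x = 12: RHS = 6, y in [5, 14]  -> 2 point(s)
  x = 13: RHS = 16, y in [4, 15]  -> 2 point(s)
  x = 14: RHS = 9, y in [3, 16]  -> 2 point(s)
  x = 16: RHS = 6, y in [5, 14]  -> 2 point(s)
  x = 18: RHS = 7, y in [8, 11]  -> 2 point(s)
Affine points: 27. Add the point at infinity: total = 28.

#E(F_19) = 28


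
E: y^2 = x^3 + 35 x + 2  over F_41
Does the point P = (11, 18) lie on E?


Check whether y^2 = x^3 + 35 x + 2 (mod 41) for (x, y) = (11, 18).
LHS: y^2 = 18^2 mod 41 = 37
RHS: x^3 + 35 x + 2 = 11^3 + 35*11 + 2 mod 41 = 37
LHS = RHS

Yes, on the curve


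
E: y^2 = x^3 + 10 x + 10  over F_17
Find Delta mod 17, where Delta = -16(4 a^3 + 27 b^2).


4 a^3 + 27 b^2 = 4*10^3 + 27*10^2 = 4000 + 2700 = 6700
Delta = -16 * (6700) = -107200
Delta mod 17 = 2

Delta = 2 (mod 17)


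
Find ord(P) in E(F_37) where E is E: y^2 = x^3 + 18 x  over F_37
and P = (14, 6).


Compute successive multiples of P until we hit O:
  1P = (14, 6)
  2P = (34, 20)
  3P = (35, 20)
  4P = (9, 22)
  5P = (5, 17)
  6P = (30, 30)
  7P = (23, 36)
  8P = (7, 5)
  ... (continuing to 50P)
  50P = O

ord(P) = 50


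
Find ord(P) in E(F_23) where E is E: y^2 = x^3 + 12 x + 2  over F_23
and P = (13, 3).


Compute successive multiples of P until we hit O:
  1P = (13, 3)
  2P = (10, 15)
  3P = (16, 9)
  4P = (21, 4)
  5P = (21, 19)
  6P = (16, 14)
  7P = (10, 8)
  8P = (13, 20)
  ... (continuing to 9P)
  9P = O

ord(P) = 9


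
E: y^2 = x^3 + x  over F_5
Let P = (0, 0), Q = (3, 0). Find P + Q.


P != Q, so use the chord formula.
s = (y2 - y1) / (x2 - x1) = (0) / (3) mod 5 = 0
x3 = s^2 - x1 - x2 mod 5 = 0^2 - 0 - 3 = 2
y3 = s (x1 - x3) - y1 mod 5 = 0 * (0 - 2) - 0 = 0

P + Q = (2, 0)


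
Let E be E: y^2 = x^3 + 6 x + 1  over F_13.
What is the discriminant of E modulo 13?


4 a^3 + 27 b^2 = 4*6^3 + 27*1^2 = 864 + 27 = 891
Delta = -16 * (891) = -14256
Delta mod 13 = 5

Delta = 5 (mod 13)


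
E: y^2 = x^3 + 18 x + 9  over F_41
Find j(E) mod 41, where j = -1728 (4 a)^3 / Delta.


Delta = -16(4 a^3 + 27 b^2) mod 41 = 38
-1728 * (4 a)^3 = -1728 * (4*18)^3 mod 41 = 14
j = 14 * 38^(-1) mod 41 = 9

j = 9 (mod 41)


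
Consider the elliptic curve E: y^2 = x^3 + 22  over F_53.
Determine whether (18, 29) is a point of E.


Check whether y^2 = x^3 + 0 x + 22 (mod 53) for (x, y) = (18, 29).
LHS: y^2 = 29^2 mod 53 = 46
RHS: x^3 + 0 x + 22 = 18^3 + 0*18 + 22 mod 53 = 24
LHS != RHS

No, not on the curve


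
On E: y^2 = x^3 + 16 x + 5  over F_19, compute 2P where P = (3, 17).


k = 2 = 10_2 (binary, LSB first: 01)
Double-and-add from P = (3, 17):
  bit 0 = 0: acc unchanged = O
  bit 1 = 1: acc = O + (11, 12) = (11, 12)

2P = (11, 12)


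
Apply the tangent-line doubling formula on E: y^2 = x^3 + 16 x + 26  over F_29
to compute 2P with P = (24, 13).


Doubling: s = (3 x1^2 + a) / (2 y1)
s = (3*24^2 + 16) / (2*13) mod 29 = 18
x3 = s^2 - 2 x1 mod 29 = 18^2 - 2*24 = 15
y3 = s (x1 - x3) - y1 mod 29 = 18 * (24 - 15) - 13 = 4

2P = (15, 4)


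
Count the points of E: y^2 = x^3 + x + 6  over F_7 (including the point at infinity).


For each x in F_7, count y with y^2 = x^3 + 1 x + 6 mod 7:
  x = 1: RHS = 1, y in [1, 6]  -> 2 point(s)
  x = 2: RHS = 2, y in [3, 4]  -> 2 point(s)
  x = 3: RHS = 1, y in [1, 6]  -> 2 point(s)
  x = 4: RHS = 4, y in [2, 5]  -> 2 point(s)
  x = 6: RHS = 4, y in [2, 5]  -> 2 point(s)
Affine points: 10. Add the point at infinity: total = 11.

#E(F_7) = 11


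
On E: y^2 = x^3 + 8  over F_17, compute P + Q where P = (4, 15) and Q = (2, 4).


P != Q, so use the chord formula.
s = (y2 - y1) / (x2 - x1) = (6) / (15) mod 17 = 14
x3 = s^2 - x1 - x2 mod 17 = 14^2 - 4 - 2 = 3
y3 = s (x1 - x3) - y1 mod 17 = 14 * (4 - 3) - 15 = 16

P + Q = (3, 16)


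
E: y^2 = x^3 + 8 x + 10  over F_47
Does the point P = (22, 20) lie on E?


Check whether y^2 = x^3 + 8 x + 10 (mod 47) for (x, y) = (22, 20).
LHS: y^2 = 20^2 mod 47 = 24
RHS: x^3 + 8 x + 10 = 22^3 + 8*22 + 10 mod 47 = 24
LHS = RHS

Yes, on the curve


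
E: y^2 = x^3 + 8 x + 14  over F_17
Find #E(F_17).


For each x in F_17, count y with y^2 = x^3 + 8 x + 14 mod 17:
  x = 2: RHS = 4, y in [2, 15]  -> 2 point(s)
  x = 4: RHS = 8, y in [5, 12]  -> 2 point(s)
  x = 5: RHS = 9, y in [3, 14]  -> 2 point(s)
  x = 9: RHS = 16, y in [4, 13]  -> 2 point(s)
  x = 12: RHS = 2, y in [6, 11]  -> 2 point(s)
Affine points: 10. Add the point at infinity: total = 11.

#E(F_17) = 11


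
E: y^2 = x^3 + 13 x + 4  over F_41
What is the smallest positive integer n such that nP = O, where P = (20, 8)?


Compute successive multiples of P until we hit O:
  1P = (20, 8)
  2P = (34, 12)
  3P = (8, 13)
  4P = (22, 27)
  5P = (38, 26)
  6P = (25, 28)
  7P = (12, 24)
  8P = (13, 19)
  ... (continuing to 33P)
  33P = O

ord(P) = 33


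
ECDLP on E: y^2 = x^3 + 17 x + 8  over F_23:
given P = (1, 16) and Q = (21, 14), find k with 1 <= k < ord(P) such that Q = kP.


Enumerate multiples of P until we hit Q = (21, 14):
  1P = (1, 16)
  2P = (16, 12)
  3P = (12, 13)
  4P = (0, 13)
  5P = (8, 9)
  6P = (15, 21)
  7P = (11, 10)
  8P = (4, 18)
  9P = (21, 9)
  10P = (9, 19)
  11P = (2, 21)
  12P = (22, 17)
  13P = (6, 21)
  14P = (17, 14)
  15P = (14, 0)
  16P = (17, 9)
  17P = (6, 2)
  18P = (22, 6)
  19P = (2, 2)
  20P = (9, 4)
  21P = (21, 14)
Match found at i = 21.

k = 21


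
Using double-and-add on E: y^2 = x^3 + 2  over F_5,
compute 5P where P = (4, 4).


k = 5 = 101_2 (binary, LSB first: 101)
Double-and-add from P = (4, 4):
  bit 0 = 1: acc = O + (4, 4) = (4, 4)
  bit 1 = 0: acc unchanged = (4, 4)
  bit 2 = 1: acc = (4, 4) + (3, 3) = (4, 1)

5P = (4, 1)


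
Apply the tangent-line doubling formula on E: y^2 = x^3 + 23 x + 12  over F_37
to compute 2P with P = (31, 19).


Doubling: s = (3 x1^2 + a) / (2 y1)
s = (3*31^2 + 23) / (2*19) mod 37 = 20
x3 = s^2 - 2 x1 mod 37 = 20^2 - 2*31 = 5
y3 = s (x1 - x3) - y1 mod 37 = 20 * (31 - 5) - 19 = 20

2P = (5, 20)


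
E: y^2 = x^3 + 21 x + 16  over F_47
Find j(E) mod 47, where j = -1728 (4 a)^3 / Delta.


Delta = -16(4 a^3 + 27 b^2) mod 47 = 12
-1728 * (4 a)^3 = -1728 * (4*21)^3 mod 47 = 45
j = 45 * 12^(-1) mod 47 = 39

j = 39 (mod 47)


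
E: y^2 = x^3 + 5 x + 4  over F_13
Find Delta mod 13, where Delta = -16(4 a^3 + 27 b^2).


4 a^3 + 27 b^2 = 4*5^3 + 27*4^2 = 500 + 432 = 932
Delta = -16 * (932) = -14912
Delta mod 13 = 12

Delta = 12 (mod 13)


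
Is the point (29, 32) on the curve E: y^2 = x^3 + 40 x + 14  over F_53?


Check whether y^2 = x^3 + 40 x + 14 (mod 53) for (x, y) = (29, 32).
LHS: y^2 = 32^2 mod 53 = 17
RHS: x^3 + 40 x + 14 = 29^3 + 40*29 + 14 mod 53 = 17
LHS = RHS

Yes, on the curve


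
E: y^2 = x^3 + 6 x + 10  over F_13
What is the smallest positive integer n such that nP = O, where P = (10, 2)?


Compute successive multiples of P until we hit O:
  1P = (10, 2)
  2P = (5, 10)
  3P = (12, 9)
  4P = (0, 7)
  5P = (0, 6)
  6P = (12, 4)
  7P = (5, 3)
  8P = (10, 11)
  ... (continuing to 9P)
  9P = O

ord(P) = 9


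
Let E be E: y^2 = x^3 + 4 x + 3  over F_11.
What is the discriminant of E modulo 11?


4 a^3 + 27 b^2 = 4*4^3 + 27*3^2 = 256 + 243 = 499
Delta = -16 * (499) = -7984
Delta mod 11 = 2

Delta = 2 (mod 11)


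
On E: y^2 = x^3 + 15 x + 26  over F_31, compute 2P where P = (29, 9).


Doubling: s = (3 x1^2 + a) / (2 y1)
s = (3*29^2 + 15) / (2*9) mod 31 = 17
x3 = s^2 - 2 x1 mod 31 = 17^2 - 2*29 = 14
y3 = s (x1 - x3) - y1 mod 31 = 17 * (29 - 14) - 9 = 29

2P = (14, 29)


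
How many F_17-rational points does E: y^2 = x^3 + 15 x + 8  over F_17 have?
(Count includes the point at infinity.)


For each x in F_17, count y with y^2 = x^3 + 15 x + 8 mod 17:
  x = 0: RHS = 8, y in [5, 12]  -> 2 point(s)
  x = 4: RHS = 13, y in [8, 9]  -> 2 point(s)
  x = 5: RHS = 4, y in [2, 15]  -> 2 point(s)
  x = 6: RHS = 8, y in [5, 12]  -> 2 point(s)
  x = 10: RHS = 2, y in [6, 11]  -> 2 point(s)
  x = 11: RHS = 8, y in [5, 12]  -> 2 point(s)
  x = 14: RHS = 4, y in [2, 15]  -> 2 point(s)
  x = 15: RHS = 4, y in [2, 15]  -> 2 point(s)
  x = 16: RHS = 9, y in [3, 14]  -> 2 point(s)
Affine points: 18. Add the point at infinity: total = 19.

#E(F_17) = 19


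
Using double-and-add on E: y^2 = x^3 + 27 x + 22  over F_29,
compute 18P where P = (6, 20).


k = 18 = 10010_2 (binary, LSB first: 01001)
Double-and-add from P = (6, 20):
  bit 0 = 0: acc unchanged = O
  bit 1 = 1: acc = O + (8, 24) = (8, 24)
  bit 2 = 0: acc unchanged = (8, 24)
  bit 3 = 0: acc unchanged = (8, 24)
  bit 4 = 1: acc = (8, 24) + (10, 25) = (4, 7)

18P = (4, 7)


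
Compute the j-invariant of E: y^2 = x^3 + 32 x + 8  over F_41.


Delta = -16(4 a^3 + 27 b^2) mod 41 = 25
-1728 * (4 a)^3 = -1728 * (4*32)^3 mod 41 = 29
j = 29 * 25^(-1) mod 41 = 11

j = 11 (mod 41)


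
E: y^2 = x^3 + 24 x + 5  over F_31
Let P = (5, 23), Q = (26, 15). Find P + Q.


P != Q, so use the chord formula.
s = (y2 - y1) / (x2 - x1) = (23) / (21) mod 31 = 7
x3 = s^2 - x1 - x2 mod 31 = 7^2 - 5 - 26 = 18
y3 = s (x1 - x3) - y1 mod 31 = 7 * (5 - 18) - 23 = 10

P + Q = (18, 10)


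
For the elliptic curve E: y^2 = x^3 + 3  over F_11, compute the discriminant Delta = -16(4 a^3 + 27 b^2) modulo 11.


4 a^3 + 27 b^2 = 4*0^3 + 27*3^2 = 0 + 243 = 243
Delta = -16 * (243) = -3888
Delta mod 11 = 6

Delta = 6 (mod 11)


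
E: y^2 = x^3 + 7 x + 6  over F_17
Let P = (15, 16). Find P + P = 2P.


Doubling: s = (3 x1^2 + a) / (2 y1)
s = (3*15^2 + 7) / (2*16) mod 17 = 16
x3 = s^2 - 2 x1 mod 17 = 16^2 - 2*15 = 5
y3 = s (x1 - x3) - y1 mod 17 = 16 * (15 - 5) - 16 = 8

2P = (5, 8)


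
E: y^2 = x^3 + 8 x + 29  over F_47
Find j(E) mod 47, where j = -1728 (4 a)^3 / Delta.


Delta = -16(4 a^3 + 27 b^2) mod 47 = 36
-1728 * (4 a)^3 = -1728 * (4*8)^3 mod 47 = 5
j = 5 * 36^(-1) mod 47 = 38

j = 38 (mod 47)


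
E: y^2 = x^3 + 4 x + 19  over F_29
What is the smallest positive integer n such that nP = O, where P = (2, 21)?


Compute successive multiples of P until we hit O:
  1P = (2, 21)
  2P = (26, 3)
  3P = (7, 19)
  4P = (19, 9)
  5P = (9, 1)
  6P = (9, 28)
  7P = (19, 20)
  8P = (7, 10)
  ... (continuing to 11P)
  11P = O

ord(P) = 11


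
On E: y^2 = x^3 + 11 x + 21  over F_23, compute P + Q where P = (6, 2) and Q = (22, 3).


P != Q, so use the chord formula.
s = (y2 - y1) / (x2 - x1) = (1) / (16) mod 23 = 13
x3 = s^2 - x1 - x2 mod 23 = 13^2 - 6 - 22 = 3
y3 = s (x1 - x3) - y1 mod 23 = 13 * (6 - 3) - 2 = 14

P + Q = (3, 14)


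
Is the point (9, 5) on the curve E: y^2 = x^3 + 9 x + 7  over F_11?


Check whether y^2 = x^3 + 9 x + 7 (mod 11) for (x, y) = (9, 5).
LHS: y^2 = 5^2 mod 11 = 3
RHS: x^3 + 9 x + 7 = 9^3 + 9*9 + 7 mod 11 = 3
LHS = RHS

Yes, on the curve


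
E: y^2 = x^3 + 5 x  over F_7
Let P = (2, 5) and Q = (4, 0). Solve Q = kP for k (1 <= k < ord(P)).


Enumerate multiples of P until we hit Q = (4, 0):
  1P = (2, 5)
  2P = (4, 0)
Match found at i = 2.

k = 2


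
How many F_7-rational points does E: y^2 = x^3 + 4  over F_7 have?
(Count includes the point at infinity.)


For each x in F_7, count y with y^2 = x^3 + 0 x + 4 mod 7:
  x = 0: RHS = 4, y in [2, 5]  -> 2 point(s)
Affine points: 2. Add the point at infinity: total = 3.

#E(F_7) = 3


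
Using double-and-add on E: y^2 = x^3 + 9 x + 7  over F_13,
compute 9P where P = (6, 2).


k = 9 = 1001_2 (binary, LSB first: 1001)
Double-and-add from P = (6, 2):
  bit 0 = 1: acc = O + (6, 2) = (6, 2)
  bit 1 = 0: acc unchanged = (6, 2)
  bit 2 = 0: acc unchanged = (6, 2)
  bit 3 = 1: acc = (6, 2) + (12, 6) = (7, 6)

9P = (7, 6)


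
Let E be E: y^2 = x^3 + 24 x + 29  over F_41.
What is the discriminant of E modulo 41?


4 a^3 + 27 b^2 = 4*24^3 + 27*29^2 = 55296 + 22707 = 78003
Delta = -16 * (78003) = -1248048
Delta mod 41 = 33

Delta = 33 (mod 41)


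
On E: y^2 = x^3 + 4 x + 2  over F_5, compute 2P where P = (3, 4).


Doubling: s = (3 x1^2 + a) / (2 y1)
s = (3*3^2 + 4) / (2*4) mod 5 = 2
x3 = s^2 - 2 x1 mod 5 = 2^2 - 2*3 = 3
y3 = s (x1 - x3) - y1 mod 5 = 2 * (3 - 3) - 4 = 1

2P = (3, 1)


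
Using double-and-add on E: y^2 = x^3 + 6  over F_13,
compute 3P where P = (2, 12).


k = 3 = 11_2 (binary, LSB first: 11)
Double-and-add from P = (2, 12):
  bit 0 = 1: acc = O + (2, 12) = (2, 12)
  bit 1 = 1: acc = (2, 12) + (6, 12) = (5, 1)

3P = (5, 1)


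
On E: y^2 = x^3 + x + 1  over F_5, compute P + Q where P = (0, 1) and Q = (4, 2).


P != Q, so use the chord formula.
s = (y2 - y1) / (x2 - x1) = (1) / (4) mod 5 = 4
x3 = s^2 - x1 - x2 mod 5 = 4^2 - 0 - 4 = 2
y3 = s (x1 - x3) - y1 mod 5 = 4 * (0 - 2) - 1 = 1

P + Q = (2, 1)


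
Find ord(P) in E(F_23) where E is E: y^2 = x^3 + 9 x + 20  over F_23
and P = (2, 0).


Compute successive multiples of P until we hit O:
  1P = (2, 0)
  2P = O

ord(P) = 2


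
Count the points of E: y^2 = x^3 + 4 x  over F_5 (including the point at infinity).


For each x in F_5, count y with y^2 = x^3 + 4 x + 0 mod 5:
  x = 0: RHS = 0, y in [0]  -> 1 point(s)
  x = 1: RHS = 0, y in [0]  -> 1 point(s)
  x = 2: RHS = 1, y in [1, 4]  -> 2 point(s)
  x = 3: RHS = 4, y in [2, 3]  -> 2 point(s)
  x = 4: RHS = 0, y in [0]  -> 1 point(s)
Affine points: 7. Add the point at infinity: total = 8.

#E(F_5) = 8


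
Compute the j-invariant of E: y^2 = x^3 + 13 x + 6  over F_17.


Delta = -16(4 a^3 + 27 b^2) mod 17 = 2
-1728 * (4 a)^3 = -1728 * (4*13)^3 mod 17 = 6
j = 6 * 2^(-1) mod 17 = 3

j = 3 (mod 17)


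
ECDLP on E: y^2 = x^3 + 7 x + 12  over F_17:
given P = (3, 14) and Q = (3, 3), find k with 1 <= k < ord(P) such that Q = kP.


Enumerate multiples of P until we hit Q = (3, 3):
  1P = (3, 14)
  2P = (11, 3)
  3P = (11, 14)
  4P = (3, 3)
Match found at i = 4.

k = 4


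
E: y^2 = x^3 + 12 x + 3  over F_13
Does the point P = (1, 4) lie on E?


Check whether y^2 = x^3 + 12 x + 3 (mod 13) for (x, y) = (1, 4).
LHS: y^2 = 4^2 mod 13 = 3
RHS: x^3 + 12 x + 3 = 1^3 + 12*1 + 3 mod 13 = 3
LHS = RHS

Yes, on the curve


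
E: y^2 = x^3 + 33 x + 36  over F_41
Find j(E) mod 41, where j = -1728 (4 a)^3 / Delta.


Delta = -16(4 a^3 + 27 b^2) mod 41 = 33
-1728 * (4 a)^3 = -1728 * (4*33)^3 mod 41 = 13
j = 13 * 33^(-1) mod 41 = 24

j = 24 (mod 41)


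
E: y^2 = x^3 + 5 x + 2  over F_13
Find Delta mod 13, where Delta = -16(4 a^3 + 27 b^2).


4 a^3 + 27 b^2 = 4*5^3 + 27*2^2 = 500 + 108 = 608
Delta = -16 * (608) = -9728
Delta mod 13 = 9

Delta = 9 (mod 13)


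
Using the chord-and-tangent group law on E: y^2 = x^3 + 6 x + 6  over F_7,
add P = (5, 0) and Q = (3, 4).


P != Q, so use the chord formula.
s = (y2 - y1) / (x2 - x1) = (4) / (5) mod 7 = 5
x3 = s^2 - x1 - x2 mod 7 = 5^2 - 5 - 3 = 3
y3 = s (x1 - x3) - y1 mod 7 = 5 * (5 - 3) - 0 = 3

P + Q = (3, 3)


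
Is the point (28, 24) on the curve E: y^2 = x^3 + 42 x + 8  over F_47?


Check whether y^2 = x^3 + 42 x + 8 (mod 47) for (x, y) = (28, 24).
LHS: y^2 = 24^2 mod 47 = 12
RHS: x^3 + 42 x + 8 = 28^3 + 42*28 + 8 mod 47 = 12
LHS = RHS

Yes, on the curve


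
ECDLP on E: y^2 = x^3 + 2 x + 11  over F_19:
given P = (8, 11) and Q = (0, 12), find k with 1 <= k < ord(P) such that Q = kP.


Enumerate multiples of P until we hit Q = (0, 12):
  1P = (8, 11)
  2P = (9, 13)
  3P = (6, 12)
  4P = (10, 9)
  5P = (2, 2)
  6P = (16, 15)
  7P = (0, 12)
Match found at i = 7.

k = 7


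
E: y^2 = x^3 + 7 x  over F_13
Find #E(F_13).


For each x in F_13, count y with y^2 = x^3 + 7 x + 0 mod 13:
  x = 0: RHS = 0, y in [0]  -> 1 point(s)
  x = 2: RHS = 9, y in [3, 10]  -> 2 point(s)
  x = 3: RHS = 9, y in [3, 10]  -> 2 point(s)
  x = 4: RHS = 1, y in [1, 12]  -> 2 point(s)
  x = 5: RHS = 4, y in [2, 11]  -> 2 point(s)
  x = 8: RHS = 9, y in [3, 10]  -> 2 point(s)
  x = 9: RHS = 12, y in [5, 8]  -> 2 point(s)
  x = 10: RHS = 4, y in [2, 11]  -> 2 point(s)
  x = 11: RHS = 4, y in [2, 11]  -> 2 point(s)
Affine points: 17. Add the point at infinity: total = 18.

#E(F_13) = 18


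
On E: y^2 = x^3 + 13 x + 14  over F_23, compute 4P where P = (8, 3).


k = 4 = 100_2 (binary, LSB first: 001)
Double-and-add from P = (8, 3):
  bit 0 = 0: acc unchanged = O
  bit 1 = 0: acc unchanged = O
  bit 2 = 1: acc = O + (8, 20) = (8, 20)

4P = (8, 20)


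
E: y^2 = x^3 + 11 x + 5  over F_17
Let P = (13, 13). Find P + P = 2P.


Doubling: s = (3 x1^2 + a) / (2 y1)
s = (3*13^2 + 11) / (2*13) mod 17 = 16
x3 = s^2 - 2 x1 mod 17 = 16^2 - 2*13 = 9
y3 = s (x1 - x3) - y1 mod 17 = 16 * (13 - 9) - 13 = 0

2P = (9, 0)


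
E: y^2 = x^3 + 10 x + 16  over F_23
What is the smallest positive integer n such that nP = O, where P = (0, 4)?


Compute successive multiples of P until we hit O:
  1P = (0, 4)
  2P = (3, 21)
  3P = (1, 21)
  4P = (12, 22)
  5P = (19, 2)
  6P = (10, 14)
  7P = (14, 5)
  8P = (11, 10)
  ... (continuing to 23P)
  23P = O

ord(P) = 23


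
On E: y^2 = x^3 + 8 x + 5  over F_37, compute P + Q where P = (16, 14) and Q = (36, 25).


P != Q, so use the chord formula.
s = (y2 - y1) / (x2 - x1) = (11) / (20) mod 37 = 32
x3 = s^2 - x1 - x2 mod 37 = 32^2 - 16 - 36 = 10
y3 = s (x1 - x3) - y1 mod 37 = 32 * (16 - 10) - 14 = 30

P + Q = (10, 30)


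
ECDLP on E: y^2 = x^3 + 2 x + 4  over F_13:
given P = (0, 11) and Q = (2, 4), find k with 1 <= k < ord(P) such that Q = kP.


Enumerate multiples of P until we hit Q = (2, 4):
  1P = (0, 11)
  2P = (10, 7)
  3P = (12, 12)
  4P = (2, 4)
Match found at i = 4.

k = 4


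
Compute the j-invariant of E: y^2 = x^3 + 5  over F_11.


Delta = -16(4 a^3 + 27 b^2) mod 11 = 2
-1728 * (4 a)^3 = -1728 * (4*0)^3 mod 11 = 0
j = 0 * 2^(-1) mod 11 = 0

j = 0 (mod 11)


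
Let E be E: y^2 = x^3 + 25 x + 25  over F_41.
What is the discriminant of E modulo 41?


4 a^3 + 27 b^2 = 4*25^3 + 27*25^2 = 62500 + 16875 = 79375
Delta = -16 * (79375) = -1270000
Delta mod 41 = 16

Delta = 16 (mod 41)


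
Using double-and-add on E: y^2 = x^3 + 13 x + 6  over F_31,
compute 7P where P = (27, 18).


k = 7 = 111_2 (binary, LSB first: 111)
Double-and-add from P = (27, 18):
  bit 0 = 1: acc = O + (27, 18) = (27, 18)
  bit 1 = 1: acc = (27, 18) + (13, 4) = (23, 17)
  bit 2 = 1: acc = (23, 17) + (14, 24) = (8, 23)

7P = (8, 23)


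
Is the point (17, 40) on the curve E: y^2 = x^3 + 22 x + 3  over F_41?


Check whether y^2 = x^3 + 22 x + 3 (mod 41) for (x, y) = (17, 40).
LHS: y^2 = 40^2 mod 41 = 1
RHS: x^3 + 22 x + 3 = 17^3 + 22*17 + 3 mod 41 = 1
LHS = RHS

Yes, on the curve
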